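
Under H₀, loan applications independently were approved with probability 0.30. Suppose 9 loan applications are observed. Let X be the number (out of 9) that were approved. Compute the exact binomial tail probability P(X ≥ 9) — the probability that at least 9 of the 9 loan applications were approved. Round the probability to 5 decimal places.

P = 0.00002

X ~ Binomial(n=9, p=0.30).
P(X ≥ 9) = C(9,9)·0.30^9·0.70^0.
= 0.000020 = 0.00002.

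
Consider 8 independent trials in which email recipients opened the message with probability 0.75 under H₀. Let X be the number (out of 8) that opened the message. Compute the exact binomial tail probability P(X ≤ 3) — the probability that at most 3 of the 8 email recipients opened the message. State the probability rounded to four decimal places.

P = 0.0273

X is binomial with n = 8 and p = 0.75.
P(X ≤ 3) = C(8,0)·0.75^0·0.25^8 + C(8,1)·0.75^1·0.25^7 + C(8,2)·0.75^2·0.25^6 + C(8,3)·0.75^3·0.25^5.
= 0.000015 + 0.000366 + 0.003845 + 0.023071 = 0.0273.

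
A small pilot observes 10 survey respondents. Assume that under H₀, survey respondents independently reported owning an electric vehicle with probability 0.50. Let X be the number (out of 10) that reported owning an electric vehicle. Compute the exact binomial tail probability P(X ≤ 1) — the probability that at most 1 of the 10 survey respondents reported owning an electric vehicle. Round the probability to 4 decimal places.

P = 0.0107

X ~ Binomial(n=10, p=0.50).
P(X ≤ 1) = C(10,0)·0.50^0·0.50^10 + C(10,1)·0.50^1·0.50^9.
= 0.000977 + 0.009766 = 0.0107.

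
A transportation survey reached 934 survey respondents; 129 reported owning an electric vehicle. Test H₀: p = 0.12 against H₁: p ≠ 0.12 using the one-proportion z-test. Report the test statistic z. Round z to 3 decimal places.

z = 1.704

The sample proportion is 129/934 = 0.13812.
Null standard error: √(0.12·0.88/934) = √0.000113062 = 0.010633.
Test statistic: z = 0.01812/0.010633 = 1.704.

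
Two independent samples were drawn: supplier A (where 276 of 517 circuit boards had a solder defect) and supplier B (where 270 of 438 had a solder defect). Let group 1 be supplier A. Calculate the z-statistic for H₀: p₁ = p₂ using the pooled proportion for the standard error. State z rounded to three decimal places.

p̂₁ = 276/517 = 0.53385, p̂₂ = 270/438 = 0.61644.
Pooling: p̂ = 546/955 = 0.57173.
Pooled SE = √[0.2448551·0.00421734] ≈ 0.032135.
z = (p̂₁ − p̂₂)/SE = (0.53385 − 0.61644)/0.032135 = -0.08259/0.032135 = -2.570.

z = -2.570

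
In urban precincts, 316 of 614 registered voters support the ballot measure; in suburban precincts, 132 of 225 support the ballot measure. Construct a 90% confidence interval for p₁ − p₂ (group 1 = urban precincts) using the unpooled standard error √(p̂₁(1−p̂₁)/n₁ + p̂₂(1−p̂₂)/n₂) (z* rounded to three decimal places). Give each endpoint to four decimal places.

p̂₁ = 316/614 = 0.51466, p̂₂ = 132/225 = 0.58667; p̂₁ − p̂₂ = -0.07201.
SE = √(0.000406816 + 0.001077728) = √0.001484544 = 0.038530.
The 90% critical value is z* = 1.645. Margin = 1.645·0.038530 = 0.06338.
Interval: -0.07201 ± 0.06338 → (-0.1354, -0.0086).

(-0.1354, -0.0086)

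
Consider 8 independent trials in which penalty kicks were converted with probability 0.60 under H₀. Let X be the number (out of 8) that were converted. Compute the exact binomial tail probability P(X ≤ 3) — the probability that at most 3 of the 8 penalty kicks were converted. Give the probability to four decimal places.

P = 0.1737

X ~ Binomial(n=8, p=0.60).
P(X ≤ 3) = C(8,0)·0.60^0·0.40^8 + C(8,1)·0.60^1·0.40^7 + C(8,2)·0.60^2·0.40^6 + C(8,3)·0.60^3·0.40^5.
= 0.000655 + 0.007864 + 0.041288 + 0.123863 = 0.1737.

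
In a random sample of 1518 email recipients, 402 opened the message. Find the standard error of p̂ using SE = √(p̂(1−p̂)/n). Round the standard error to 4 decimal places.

Sample proportion p̂ = 402/1518 = 0.26482.
p̂(1−p̂) = 0.26482·0.73518 = 0.194690.
SE = √(0.194690/1518) = 0.0113.

SE = 0.0113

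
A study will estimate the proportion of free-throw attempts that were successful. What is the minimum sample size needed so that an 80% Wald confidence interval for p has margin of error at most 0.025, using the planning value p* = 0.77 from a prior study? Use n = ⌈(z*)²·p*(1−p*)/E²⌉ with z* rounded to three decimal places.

n = 466

For 80% confidence, z* = 1.282.
p*(1−p*) = 0.1771.
(z*)²·p*(1−p*)/E² = 1.643524·0.1771/0.000625 = 465.709.
⌈465.709⌉ = 466.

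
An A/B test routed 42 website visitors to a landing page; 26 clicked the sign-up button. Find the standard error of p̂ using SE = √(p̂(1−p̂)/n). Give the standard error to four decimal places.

SE = 0.0749

Sample proportion p̂ = 26/42 = 0.61905.
p̂(1−p̂) = 0.235827.
Dividing by n and taking the root: √0.005614929 = 0.0749.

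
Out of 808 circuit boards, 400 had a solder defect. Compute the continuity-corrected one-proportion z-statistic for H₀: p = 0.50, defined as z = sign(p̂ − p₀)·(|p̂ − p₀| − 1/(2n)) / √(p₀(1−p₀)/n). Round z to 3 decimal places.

z = -0.246

Sample proportion p̂ = 400/808 = 0.49505. p̂ − p₀ = -0.004950.
Continuity correction 1/(2n) = 1/1616 = 0.000619.
Corrected numerator: |-0.004950| − 0.000619 = 0.004331.
Under H₀, SE = √(p₀(1−p₀)/n) = √(0.50·0.50/808) = √0.000309406 = 0.017590.
z = −0.004331/0.017590 = -0.246.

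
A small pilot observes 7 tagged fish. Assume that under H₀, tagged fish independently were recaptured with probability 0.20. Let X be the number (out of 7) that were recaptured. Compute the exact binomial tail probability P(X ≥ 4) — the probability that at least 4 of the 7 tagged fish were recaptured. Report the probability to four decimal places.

X ~ Binomial(n=7, p=0.20).
P(X ≥ 4) = C(7,4)·0.20^4·0.80^3 + C(7,5)·0.20^5·0.80^2 + C(7,6)·0.20^6·0.80^1 + C(7,7)·0.20^7·0.80^0.
= 0.028672 + 0.004301 + 0.000358 + 0.000013 = 0.0333.

P = 0.0333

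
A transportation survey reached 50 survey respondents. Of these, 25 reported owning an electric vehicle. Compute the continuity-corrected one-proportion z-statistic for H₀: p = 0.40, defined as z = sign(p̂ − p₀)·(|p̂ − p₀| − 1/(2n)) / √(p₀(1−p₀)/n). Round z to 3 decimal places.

z = 1.299

With x = 25 successes in n = 50, p̂ = 0.50000. p̂ − p₀ = 0.100000.
1/(2n) = 0.010000.
Corrected numerator: |0.100000| − 0.010000 = 0.090000.
Null standard error: √(0.40·0.60/50) = √0.004800000 = 0.069282.
z = +0.090000/0.069282 = 1.299.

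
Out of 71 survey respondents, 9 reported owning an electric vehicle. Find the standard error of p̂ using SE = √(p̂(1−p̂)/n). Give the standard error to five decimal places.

SE = 0.03948

The sample proportion is 9/71 = 0.12676.
p̂(1−p̂) = 0.110692.
SE = √(0.110692/71) = 0.03948.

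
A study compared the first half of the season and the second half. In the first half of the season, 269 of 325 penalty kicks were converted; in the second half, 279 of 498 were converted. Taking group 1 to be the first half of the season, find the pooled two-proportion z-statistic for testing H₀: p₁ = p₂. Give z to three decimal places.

z = 7.951

Sample proportions: p̂₁ = 269/325 = 0.82769 and p̂₂ = 279/498 = 0.56024.
Pooled p̂ = (269+279)/(325+498) = 548/823 = 0.66586.
Pooled SE = √[0.2224916·0.00508496] ≈ 0.033636.
z = 0.26745/0.033636 = 7.951.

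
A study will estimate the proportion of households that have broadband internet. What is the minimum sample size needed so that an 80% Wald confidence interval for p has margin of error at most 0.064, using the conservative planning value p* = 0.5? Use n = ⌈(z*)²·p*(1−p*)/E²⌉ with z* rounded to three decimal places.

z* = 1.282 at the 80% level.
p*(1−p*) = 0.50·0.50 = 0.2500.
(z*)²·p*(1−p*)/E² = 1.643524·0.2500/0.004096 = 100.313.
Rounding up, n = 101.

n = 101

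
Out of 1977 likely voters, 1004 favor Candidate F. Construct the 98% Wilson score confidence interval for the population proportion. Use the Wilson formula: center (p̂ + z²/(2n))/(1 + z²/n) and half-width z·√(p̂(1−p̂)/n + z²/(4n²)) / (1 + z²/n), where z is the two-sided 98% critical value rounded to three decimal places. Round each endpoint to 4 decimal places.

p̂ = 1004/1977 = 0.50784; z = 2.326, so z² = 5.410276.
Denominator 1 + z²/n = 1 + 5.410276/1977 = 1.002737.
Center = (0.50784 + 0.001368)/1.002737 = 0.50782.
Radicand: p̂(1−p̂)/n + z²/(4n²) = 0.000126423 + 0.000000346 = 0.000126769.
Half-width = z·√(radicand)/denom = 2.326·0.011259/1.002737 = 0.02612.
Interval: 0.50782 ± 0.02612 → (0.4817, 0.5339).

(0.4817, 0.5339)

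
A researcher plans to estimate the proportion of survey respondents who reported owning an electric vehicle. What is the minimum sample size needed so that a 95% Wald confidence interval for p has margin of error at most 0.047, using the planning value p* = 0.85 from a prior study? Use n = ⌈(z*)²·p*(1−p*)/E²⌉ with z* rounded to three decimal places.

z* = 1.960 at the 95% level.
p*(1−p*) = 0.1275.
(z*)²·p*(1−p*)/E² = 3.841600·0.1275/0.002209 = 221.731.
Rounding up, n = 222.

n = 222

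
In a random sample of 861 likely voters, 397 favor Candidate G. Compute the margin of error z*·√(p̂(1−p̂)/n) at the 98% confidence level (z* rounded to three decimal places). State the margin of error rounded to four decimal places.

p̂ = 397/861 = 0.46109.
SE = √(p̂(1−p̂)/n) = √(0.248486/861) = 0.016988.
For 98% confidence, z* = 2.326.
So ME = 0.0395.

ME = 0.0395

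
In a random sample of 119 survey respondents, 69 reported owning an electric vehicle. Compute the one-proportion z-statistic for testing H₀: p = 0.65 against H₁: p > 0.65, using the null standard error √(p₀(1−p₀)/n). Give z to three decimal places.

z = -1.605

p̂ = 69/119 = 0.57983.
SE₀ = √(0.65·0.35/119) = 0.043724.
Test statistic: z = -0.07017/0.043724 = -1.605.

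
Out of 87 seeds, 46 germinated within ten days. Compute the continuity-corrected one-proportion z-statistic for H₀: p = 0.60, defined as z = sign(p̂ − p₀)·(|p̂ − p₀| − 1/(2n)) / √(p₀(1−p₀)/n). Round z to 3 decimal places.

With x = 46 successes in n = 87, p̂ = 0.52874. p̂ − p₀ = -0.071264.
1/(2n) = 0.005747.
Corrected numerator: |-0.071264| − 0.005747 = 0.065517.
SE₀ = √(0.60·0.40/87) = 0.052523.
z = −0.065517/0.052523 = -1.247.

z = -1.247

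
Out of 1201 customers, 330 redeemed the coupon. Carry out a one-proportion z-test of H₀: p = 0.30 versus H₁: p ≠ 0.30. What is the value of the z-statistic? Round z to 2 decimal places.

p̂ = 330/1201 = 0.27477.
SE₀ = √(0.30·0.70/1201) = 0.013223.
z = (0.27477 − 0.30)/0.013223 = -0.02523/0.013223 = -1.91.

z = -1.91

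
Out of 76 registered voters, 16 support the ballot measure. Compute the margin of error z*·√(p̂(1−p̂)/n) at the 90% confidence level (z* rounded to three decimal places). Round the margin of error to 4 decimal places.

Sample proportion p̂ = 16/76 = 0.21053.
SE(p̂) = √(0.21053·0.78947/76) = 0.046764.
z* = 1.645 at the 90% level.
So ME = 0.0769.

ME = 0.0769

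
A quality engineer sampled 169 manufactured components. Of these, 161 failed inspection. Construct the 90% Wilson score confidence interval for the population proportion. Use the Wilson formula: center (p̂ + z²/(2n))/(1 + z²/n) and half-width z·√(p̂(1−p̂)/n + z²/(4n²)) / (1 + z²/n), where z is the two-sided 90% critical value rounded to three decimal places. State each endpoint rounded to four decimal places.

Here p̂ = 161/169 = 0.95266 and z = 1.645 (z² = 2.706025).
Denominator 1 + z²/n = 1 + 2.706025/169 = 1.016012.
Adjusted center: (0.95266 + z²/(2n))/1.016012 = 0.94553.
Radicand: p̂(1−p̂)/n + z²/(4n²) = 0.000266843 + 0.000023686 = 0.000290529.
Half-width = z·√(radicand)/denom = 1.645·0.017045/1.016012 = 0.02760.
So the interval runs from 0.9179 to 0.9731.

(0.9179, 0.9731)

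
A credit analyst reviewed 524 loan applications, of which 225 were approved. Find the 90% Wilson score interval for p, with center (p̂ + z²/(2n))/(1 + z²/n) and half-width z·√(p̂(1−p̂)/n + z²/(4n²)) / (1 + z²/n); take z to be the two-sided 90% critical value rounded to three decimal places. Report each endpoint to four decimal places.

(0.3943, 0.4652)

Here p̂ = 225/524 = 0.42939 and z = 1.645 (z² = 2.706025).
1 + z²/n = 1.005164.
Center = (0.42939 + 0.002582)/1.005164 = 0.42975.
Radicand: p̂(1−p̂)/n + z²/(4n²) = 0.000467584 + 0.000002464 = 0.000470048.
Half-width = z·√(radicand)/denom = 1.645·0.021681/1.005164 = 0.03548.
Interval: 0.42975 ± 0.03548 → (0.3943, 0.4652).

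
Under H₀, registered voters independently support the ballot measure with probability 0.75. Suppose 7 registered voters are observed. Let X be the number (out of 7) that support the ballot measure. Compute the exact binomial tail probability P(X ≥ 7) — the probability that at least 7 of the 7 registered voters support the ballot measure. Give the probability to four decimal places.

X is binomial with n = 7 and p = 0.75.
P(X ≥ 7) = C(7,7)·0.75^7·0.25^0.
= 0.133484 = 0.1335.

P = 0.1335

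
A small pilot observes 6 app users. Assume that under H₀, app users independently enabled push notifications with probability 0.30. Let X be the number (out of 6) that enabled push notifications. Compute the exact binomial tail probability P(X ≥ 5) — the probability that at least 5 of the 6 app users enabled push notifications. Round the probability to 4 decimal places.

X ~ Binomial(n=6, p=0.30).
P(X ≥ 5) = C(6,5)·0.30^5·0.70^1 + C(6,6)·0.30^6·0.70^0.
= 0.010206 + 0.000729 = 0.0109.

P = 0.0109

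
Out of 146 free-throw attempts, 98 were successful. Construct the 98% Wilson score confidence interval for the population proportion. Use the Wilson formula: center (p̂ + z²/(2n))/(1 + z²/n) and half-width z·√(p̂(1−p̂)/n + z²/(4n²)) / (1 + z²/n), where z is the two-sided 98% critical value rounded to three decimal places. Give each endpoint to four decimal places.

(0.5761, 0.7541)

Here p̂ = 98/146 = 0.67123 and z = 2.326 (z² = 5.410276).
1 + z²/n = 1.037057.
Center = (0.67123 + 0.018528)/1.037057 = 0.66511.
Radicand: p̂(1−p̂)/n + z²/(4n²) = 0.001511502 + 0.000063453 = 0.001574955.
Half-width = z·√(radicand)/denom = 2.326·0.039686/1.037057 = 0.08901.
CI: 0.66511 ± 0.08901 = (0.5761, 0.7541).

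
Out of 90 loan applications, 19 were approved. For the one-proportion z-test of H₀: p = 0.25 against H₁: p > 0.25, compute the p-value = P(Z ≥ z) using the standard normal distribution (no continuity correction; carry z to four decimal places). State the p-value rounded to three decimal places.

p-value = 0.803

Sample proportion p̂ = 19/90 = 0.21111.
SE₀ = √(0.25·0.75/90) = 0.045644.
Test statistic (full precision, shown to 4 dp): z = (19/90 − 0.25)/SE₀ ≈ -0.8520.
From the standard normal, P(Z ≥ z) = 0.803.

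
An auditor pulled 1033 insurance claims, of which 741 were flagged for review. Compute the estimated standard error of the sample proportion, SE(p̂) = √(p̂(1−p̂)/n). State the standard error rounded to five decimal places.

p̂ = 741/1033 = 0.71733.
p̂(1−p̂) = 0.202768.
SE = √(0.202768/1033) = √0.000196290 = 0.01401.

SE = 0.01401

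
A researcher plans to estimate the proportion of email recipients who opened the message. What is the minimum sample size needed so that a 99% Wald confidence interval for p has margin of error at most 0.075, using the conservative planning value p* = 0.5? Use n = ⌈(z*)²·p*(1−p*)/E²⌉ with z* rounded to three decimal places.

The 99% critical value is z* = 2.576.
p*(1−p*) = 0.50·0.50 = 0.2500.
(z*)²·p*(1−p*)/E² = 6.635776·0.2500/0.005625 = 294.923.
⌈294.923⌉ = 295.

n = 295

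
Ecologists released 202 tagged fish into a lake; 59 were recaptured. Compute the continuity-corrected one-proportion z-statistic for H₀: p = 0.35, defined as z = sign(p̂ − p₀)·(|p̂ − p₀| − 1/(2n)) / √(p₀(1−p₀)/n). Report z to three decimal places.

z = -1.652

p̂ = 59/202 = 0.29208. p̂ − p₀ = -0.057921.
Continuity correction 1/(2n) = 1/404 = 0.002475.
Corrected numerator: |-0.057921| − 0.002475 = 0.055446.
Under H₀, SE = √(p₀(1−p₀)/n) = √(0.35·0.65/202) = √0.001126238 = 0.033559.
z = −0.055446/0.033559 = -1.652.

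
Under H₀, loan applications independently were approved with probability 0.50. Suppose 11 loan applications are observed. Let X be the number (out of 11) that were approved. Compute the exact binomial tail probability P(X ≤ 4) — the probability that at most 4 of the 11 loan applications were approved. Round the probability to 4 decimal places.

X is binomial with n = 11 and p = 0.50.
P(X ≤ 4) = Σ_{j=0}^{4} C(11,j)·0.50^j·0.50^{11−j}.
= 0.000488 + 0.005371 + 0.026855 + 0.080566 + 0.161133 = 0.2744.

P = 0.2744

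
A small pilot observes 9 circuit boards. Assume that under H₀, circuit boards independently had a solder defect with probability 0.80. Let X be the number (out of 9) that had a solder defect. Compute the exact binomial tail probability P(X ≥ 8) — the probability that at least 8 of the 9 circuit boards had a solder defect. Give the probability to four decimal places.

P = 0.4362

X is binomial with n = 9 and p = 0.80.
P(X ≥ 8) = C(9,8)·0.80^8·0.20^1 + C(9,9)·0.80^9·0.20^0.
= 0.301990 + 0.134218 = 0.4362.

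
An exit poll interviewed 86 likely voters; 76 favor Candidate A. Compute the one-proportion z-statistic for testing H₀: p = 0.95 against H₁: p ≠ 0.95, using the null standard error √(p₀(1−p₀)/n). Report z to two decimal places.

With x = 76 successes in n = 86, p̂ = 0.88372.
Null standard error: √(0.95·0.05/86) = √0.000552326 = 0.023502.
z = (p̂ − p₀)/SE = (0.88372 − 0.95)/0.023502 = -2.82.

z = -2.82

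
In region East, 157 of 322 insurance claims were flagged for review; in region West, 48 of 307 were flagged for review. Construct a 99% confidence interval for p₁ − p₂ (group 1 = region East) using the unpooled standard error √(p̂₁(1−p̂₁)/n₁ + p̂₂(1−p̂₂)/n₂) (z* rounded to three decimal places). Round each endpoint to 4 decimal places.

p̂₁ = 0.48758, p̂₂ = 0.15635, so the observed difference is 0.33123.
SE = √(0.000775918 + 0.000429661) = √0.001205579 = 0.034721.
For 99% confidence, z* = 2.576. Margin of error = 0.08944.
CI: 0.33123 ± 0.08944 = (0.2418, 0.4207).

(0.2418, 0.4207)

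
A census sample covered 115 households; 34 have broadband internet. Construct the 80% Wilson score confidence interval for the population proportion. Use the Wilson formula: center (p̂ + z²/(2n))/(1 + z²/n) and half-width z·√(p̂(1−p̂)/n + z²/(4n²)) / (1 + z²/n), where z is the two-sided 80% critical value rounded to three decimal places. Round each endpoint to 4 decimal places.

(0.2443, 0.3528)

Here p̂ = 34/115 = 0.29565 and z = 1.282 (z² = 1.643524).
Denominator 1 + z²/n = 1 + 1.643524/115 = 1.014292.
Center = (0.29565 + 0.007146)/1.014292 = 0.29853.
Radicand: p̂(1−p̂)/n + z²/(4n²) = 0.001810800 + 0.000031069 = 0.001841869.
Half-width = 1.282·√0.001841869/1.014292 = 0.05424.
CI: 0.29853 ± 0.05424 = (0.2443, 0.3528).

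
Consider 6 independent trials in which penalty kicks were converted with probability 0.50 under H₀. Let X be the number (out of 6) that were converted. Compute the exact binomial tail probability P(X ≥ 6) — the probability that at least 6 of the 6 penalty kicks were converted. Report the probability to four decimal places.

P = 0.0156

X ~ Binomial(n=6, p=0.50).
P(X ≥ 6) = C(6,6)·0.50^6·0.50^0.
= 0.015625 = 0.0156.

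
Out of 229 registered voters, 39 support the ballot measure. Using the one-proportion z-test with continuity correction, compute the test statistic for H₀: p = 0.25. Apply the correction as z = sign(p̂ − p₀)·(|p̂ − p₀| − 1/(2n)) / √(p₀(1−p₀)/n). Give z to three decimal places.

Sample proportion p̂ = 39/229 = 0.17031. p̂ − p₀ = -0.079694.
Continuity correction 1/(2n) = 1/458 = 0.002183.
Corrected numerator: |-0.079694| − 0.002183 = 0.077511.
SE₀ = √(0.25·0.75/229) = 0.028614.
z = (−)0.077511/0.028614 = -2.709.

z = -2.709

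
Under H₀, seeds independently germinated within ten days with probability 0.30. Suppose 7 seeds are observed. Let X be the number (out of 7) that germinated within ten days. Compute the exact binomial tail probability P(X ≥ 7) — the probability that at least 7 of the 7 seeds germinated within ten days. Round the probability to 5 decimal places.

P = 0.00022

X ~ Binomial(n=7, p=0.30).
P(X ≥ 7) = C(7,7)·0.30^7·0.70^0.
= 0.000219 = 0.00022.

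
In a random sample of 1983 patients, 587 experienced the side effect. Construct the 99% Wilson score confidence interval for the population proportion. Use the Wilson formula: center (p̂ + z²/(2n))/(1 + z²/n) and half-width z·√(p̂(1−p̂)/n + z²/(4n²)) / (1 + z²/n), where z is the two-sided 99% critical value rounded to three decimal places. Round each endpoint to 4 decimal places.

p̂ = 587/1983 = 0.29602; z = 2.576, so z² = 6.635776.
1 + z²/n = 1.003346.
Center = (0.29602 + 0.001673)/1.003346 = 0.29670.
Radicand: p̂(1−p̂)/n + z²/(4n²) = 0.000105089 + 0.000000422 = 0.000105511.
Half-width = z·√(radicand)/denom = 2.576·0.010272/1.003346 = 0.02637.
So the interval runs from 0.2703 to 0.3231.

(0.2703, 0.3231)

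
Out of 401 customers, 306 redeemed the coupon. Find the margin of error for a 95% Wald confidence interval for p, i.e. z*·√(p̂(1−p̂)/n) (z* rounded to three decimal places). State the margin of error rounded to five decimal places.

The sample proportion is 306/401 = 0.76309.
Standard error of p̂: √(0.180782/401) = √0.000450829 = 0.021233.
The 95% critical value is z* = 1.960.
ME = 1.960·0.021233 = 0.04162.

ME = 0.04162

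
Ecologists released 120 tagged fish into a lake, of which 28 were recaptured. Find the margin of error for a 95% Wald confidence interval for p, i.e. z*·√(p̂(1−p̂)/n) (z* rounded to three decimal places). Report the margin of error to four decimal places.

ME = 0.0757

With x = 28 successes in n = 120, p̂ = 0.23333.
Standard error of p̂: √(0.178889/120) = √0.001490741 = 0.038610.
z* = 1.960 at the 95% level.
ME = 1.960·0.038610 = 0.0757.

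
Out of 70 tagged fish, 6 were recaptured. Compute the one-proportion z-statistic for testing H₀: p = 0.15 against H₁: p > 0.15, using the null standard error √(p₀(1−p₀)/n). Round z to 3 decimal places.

z = -1.506

The sample proportion is 6/70 = 0.08571.
Under H₀, SE = √(p₀(1−p₀)/n) = √(0.15·0.85/70) = √0.001821429 = 0.042678.
z = (p̂ − p₀)/SE = (0.08571 − 0.15)/0.042678 = -1.506.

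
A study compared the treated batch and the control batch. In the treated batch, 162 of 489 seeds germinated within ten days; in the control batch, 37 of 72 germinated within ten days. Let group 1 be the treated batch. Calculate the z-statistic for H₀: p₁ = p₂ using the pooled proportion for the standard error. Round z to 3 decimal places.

p̂₁ = 162/489 = 0.33129, p̂₂ = 37/72 = 0.51389.
Pooled p̂ = (162+37)/(489+72) = 199/561 = 0.35472.
SE = √[p̂(1−p̂)(1/n₁+1/n₂)] = √[0.35472·0.64528·(1/489+1/72)] ≈ 0.060392.
z = -0.18260/0.060392 = -3.024.

z = -3.024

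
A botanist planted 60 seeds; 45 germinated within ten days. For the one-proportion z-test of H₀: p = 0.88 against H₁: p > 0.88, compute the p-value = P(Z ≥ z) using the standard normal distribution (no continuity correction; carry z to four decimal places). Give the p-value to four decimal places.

p̂ = 45/60 = 0.75000.
Null standard error: √(0.88·0.12/60) = √0.001760000 = 0.041952.
z = (p̂ − p₀)/SE = (45/60 − 0.88)/0.041952 ≈ -3.0988.
p-value = P(Z ≥ z) with z = -3.0988 → 0.9990.

p-value = 0.9990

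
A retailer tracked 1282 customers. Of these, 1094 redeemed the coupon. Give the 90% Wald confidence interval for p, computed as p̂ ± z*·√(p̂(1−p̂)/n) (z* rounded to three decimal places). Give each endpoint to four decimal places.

The sample proportion is 1094/1282 = 0.85335.
SE = √(p̂(1−p̂)/n) = √(0.125141/1282) = 0.009880.
The 90% critical value is z* = 1.645.
Margin = 1.645·0.009880 = 0.01625.
CI: 0.85335 ± 0.01625 = (0.8371, 0.8696).

(0.8371, 0.8696)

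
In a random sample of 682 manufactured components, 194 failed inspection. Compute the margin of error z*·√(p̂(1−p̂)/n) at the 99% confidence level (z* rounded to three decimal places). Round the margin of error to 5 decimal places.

ME = 0.04450

The sample proportion is 194/682 = 0.28446.
Standard error of p̂: √(0.203541/682) = √0.000298448 = 0.017276.
z* = 2.576 at the 99% level.
ME = 2.576·0.017276 = 0.04450.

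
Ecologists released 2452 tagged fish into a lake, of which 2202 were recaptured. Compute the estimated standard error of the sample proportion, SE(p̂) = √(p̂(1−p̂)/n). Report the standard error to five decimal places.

With x = 2202 successes in n = 2452, p̂ = 0.89804.
p̂(1−p̂) = 0.89804·0.10196 = 0.091564.
SE = √(0.091564/2452) = 0.00611.

SE = 0.00611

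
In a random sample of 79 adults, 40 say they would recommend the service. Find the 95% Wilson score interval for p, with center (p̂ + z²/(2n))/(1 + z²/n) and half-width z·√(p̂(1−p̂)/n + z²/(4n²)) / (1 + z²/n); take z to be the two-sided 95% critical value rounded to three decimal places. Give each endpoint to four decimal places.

(0.3984, 0.6137)

Here p̂ = 40/79 = 0.50633 and z = 1.960 (z² = 3.841600).
Denominator 1 + z²/n = 1 + 3.841600/79 = 1.048628.
Center = (0.50633 + 0.024314)/1.048628 = 0.50604.
Radicand: p̂(1−p̂)/n + z²/(4n²) = 0.003164050 + 0.000153886 = 0.003317936.
Half-width = 1.960·√0.003317936/1.048628 = 0.10766.
Interval: 0.50604 ± 0.10766 → (0.3984, 0.6137).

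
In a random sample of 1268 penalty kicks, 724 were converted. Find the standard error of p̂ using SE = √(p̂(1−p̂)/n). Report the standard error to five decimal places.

The sample proportion is 724/1268 = 0.57098.
p̂(1−p̂) = 0.244962.
Dividing by n and taking the root: √0.000193188 = 0.01390.

SE = 0.01390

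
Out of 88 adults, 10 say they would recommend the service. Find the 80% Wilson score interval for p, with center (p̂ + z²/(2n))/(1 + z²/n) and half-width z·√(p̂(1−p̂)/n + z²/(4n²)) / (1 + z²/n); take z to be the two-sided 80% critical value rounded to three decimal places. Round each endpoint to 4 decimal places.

Here p̂ = 10/88 = 0.11364 and z = 1.282 (z² = 1.643524).
1 + z²/n = 1.018676.
Center = (0.11364 + 0.009338)/1.018676 = 0.12072.
Radicand: p̂(1−p̂)/n + z²/(4n²) = 0.001144581 + 0.000053058 = 0.001197639.
Half-width = z·√(radicand)/denom = 1.282·0.034607/1.018676 = 0.04355.
So the interval runs from 0.0772 to 0.1643.

(0.0772, 0.1643)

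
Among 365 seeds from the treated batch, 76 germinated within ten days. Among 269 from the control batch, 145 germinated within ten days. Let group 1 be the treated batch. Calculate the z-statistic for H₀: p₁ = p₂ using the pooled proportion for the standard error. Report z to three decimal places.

z = -8.639

Sample proportions: p̂₁ = 76/365 = 0.20822 and p̂₂ = 145/269 = 0.53903.
Pooling: p̂ = 221/634 = 0.34858.
Pooled SE = √[0.2270721·0.00645720] ≈ 0.038292.
z = -0.33081/0.038292 = -8.639.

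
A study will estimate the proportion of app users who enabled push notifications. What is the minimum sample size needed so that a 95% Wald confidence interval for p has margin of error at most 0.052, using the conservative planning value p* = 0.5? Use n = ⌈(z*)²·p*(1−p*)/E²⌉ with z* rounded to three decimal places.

For 95% confidence, z* = 1.960.
p*(1−p*) = 0.50·0.50 = 0.2500.
Required n before rounding: 3.841600 × 0.2500 / 0.052² = 355.178.
⌈355.178⌉ = 356.

n = 356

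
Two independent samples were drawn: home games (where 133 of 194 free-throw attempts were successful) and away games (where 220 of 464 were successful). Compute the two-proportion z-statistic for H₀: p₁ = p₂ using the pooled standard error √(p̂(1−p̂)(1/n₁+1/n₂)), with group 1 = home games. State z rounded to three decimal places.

z = 4.959

Sample proportions: p̂₁ = 133/194 = 0.68557 and p̂₂ = 220/464 = 0.47414.
Pooling: p̂ = 353/658 = 0.53647.
SE = √[p̂(1−p̂)(1/n₁+1/n₂)] = √[0.53647·0.46353·(1/194+1/464)] ≈ 0.042635.
z = (p̂₁ − p̂₂)/SE = (0.68557 − 0.47414)/0.042635 = 0.21143/0.042635 = 4.959.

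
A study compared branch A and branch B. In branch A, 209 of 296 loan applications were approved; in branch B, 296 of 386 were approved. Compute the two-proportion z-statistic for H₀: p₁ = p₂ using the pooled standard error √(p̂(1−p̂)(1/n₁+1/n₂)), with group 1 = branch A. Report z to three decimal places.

z = -1.794

p̂₁ = 209/296 = 0.70608, p̂₂ = 296/386 = 0.76684.
Pooling: p̂ = 505/682 = 0.74047.
Pooled SE = √[0.1921746·0.00596905] ≈ 0.033869.
z = (p̂₁ − p̂₂)/SE = (0.70608 − 0.76684)/0.033869 = -0.06076/0.033869 = -1.794.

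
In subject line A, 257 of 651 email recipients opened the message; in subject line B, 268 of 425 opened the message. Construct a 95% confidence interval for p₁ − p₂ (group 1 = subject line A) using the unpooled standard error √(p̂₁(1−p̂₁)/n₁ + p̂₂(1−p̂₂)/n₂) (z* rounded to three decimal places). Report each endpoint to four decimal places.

p̂₁ = 257/651 = 0.39478, p̂₂ = 268/425 = 0.63059; p̂₁ − p̂₂ = -0.23581.
Unpooled SE = √(p̂₁(1−p̂₁)/n₁ + p̂₂(1−p̂₂)/n₂) = √(0.000367017 + 0.000548110) = 0.030251.
For 95% confidence, z* = 1.960. Margin = 1.960·0.030251 = 0.05929.
So the interval runs from -0.2951 to -0.1765.

(-0.2951, -0.1765)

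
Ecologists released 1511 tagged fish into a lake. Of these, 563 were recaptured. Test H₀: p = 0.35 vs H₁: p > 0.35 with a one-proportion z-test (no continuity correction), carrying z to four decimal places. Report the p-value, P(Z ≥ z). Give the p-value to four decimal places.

The sample proportion is 563/1511 = 0.37260.
SE₀ = √(0.35·0.65/1511) = 0.012270.
Test statistic (full precision, shown to 4 dp): z = (563/1511 − 0.35)/SE₀ ≈ 1.8419.
From the standard normal, P(Z ≥ z) = 0.0327.

p-value = 0.0327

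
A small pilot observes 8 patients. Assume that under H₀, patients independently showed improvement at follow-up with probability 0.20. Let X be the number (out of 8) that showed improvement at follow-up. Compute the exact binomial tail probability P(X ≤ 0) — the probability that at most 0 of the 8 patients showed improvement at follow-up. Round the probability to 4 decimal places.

P = 0.1678

X is binomial with n = 8 and p = 0.20.
P(X ≤ 0) = C(8,0)·0.20^0·0.80^8.
= 0.167772 = 0.1678.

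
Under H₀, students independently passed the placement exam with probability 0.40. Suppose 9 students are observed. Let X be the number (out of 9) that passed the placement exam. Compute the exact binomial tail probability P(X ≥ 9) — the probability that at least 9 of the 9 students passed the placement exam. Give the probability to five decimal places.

X ~ Binomial(n=9, p=0.40).
P(X ≥ 9) = C(9,9)·0.40^9·0.60^0.
= 0.000262 = 0.00026.

P = 0.00026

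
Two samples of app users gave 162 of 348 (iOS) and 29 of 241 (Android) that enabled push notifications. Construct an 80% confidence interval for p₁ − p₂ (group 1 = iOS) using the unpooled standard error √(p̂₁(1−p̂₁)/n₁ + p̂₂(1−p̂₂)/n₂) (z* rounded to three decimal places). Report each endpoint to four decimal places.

(0.3016, 0.3887)

p̂₁ = 0.46552, p̂₂ = 0.12033, so the observed difference is 0.34519.
SE = √(0.000714974 + 0.000439221) = √0.001154195 = 0.033973.
The 80% critical value is z* = 1.282. Margin = 1.282·0.033973 = 0.04355.
So the interval runs from 0.3016 to 0.3887.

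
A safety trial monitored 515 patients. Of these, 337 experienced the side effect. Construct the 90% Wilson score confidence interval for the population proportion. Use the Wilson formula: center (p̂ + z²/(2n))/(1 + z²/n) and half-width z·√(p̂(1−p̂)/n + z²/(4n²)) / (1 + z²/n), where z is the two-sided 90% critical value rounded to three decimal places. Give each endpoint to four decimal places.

p̂ = 337/515 = 0.65437; z = 1.645, so z² = 2.706025.
1 + z²/n = 1.005254.
Adjusted center: (0.65437 + z²/(2n))/1.005254 = 0.65356.
Radicand: p̂(1−p̂)/n + z²/(4n²) = 0.000439166 + 0.000002551 = 0.000441717.
Half-width = z·√(radicand)/denom = 1.645·0.021017/1.005254 = 0.03439.
CI: 0.65356 ± 0.03439 = (0.6192, 0.6880).

(0.6192, 0.6880)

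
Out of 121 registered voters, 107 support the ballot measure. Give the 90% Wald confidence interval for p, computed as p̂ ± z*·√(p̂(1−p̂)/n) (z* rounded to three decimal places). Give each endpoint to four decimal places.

(0.8365, 0.9321)

With x = 107 successes in n = 121, p̂ = 0.88430.
Standard error of p̂: √(0.102315/121) = √0.000845582 = 0.029079.
For 90% confidence, z* = 1.645.
Margin = 1.645·0.029079 = 0.04783.
So the interval runs from 0.8365 to 0.9321.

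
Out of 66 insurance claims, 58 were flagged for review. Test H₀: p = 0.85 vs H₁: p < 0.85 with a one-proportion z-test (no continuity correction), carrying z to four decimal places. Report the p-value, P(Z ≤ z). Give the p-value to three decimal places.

The sample proportion is 58/66 = 0.87879.
Null standard error: √(0.85·0.15/66) = √0.001931818 = 0.043952.
Test statistic (full precision, shown to 4 dp): z = (58/66 − 0.85)/SE₀ ≈ 0.6550.
p-value = P(Z ≤ z) with z = 0.6550 → 0.744.

p-value = 0.744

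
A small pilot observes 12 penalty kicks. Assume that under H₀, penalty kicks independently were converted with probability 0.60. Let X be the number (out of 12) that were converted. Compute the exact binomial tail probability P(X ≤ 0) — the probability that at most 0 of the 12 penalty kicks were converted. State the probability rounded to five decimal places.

P = 0.00002

X ~ Binomial(n=12, p=0.60).
P(X ≤ 0) = C(12,0)·0.60^0·0.40^12.
= 0.000017 = 0.00002.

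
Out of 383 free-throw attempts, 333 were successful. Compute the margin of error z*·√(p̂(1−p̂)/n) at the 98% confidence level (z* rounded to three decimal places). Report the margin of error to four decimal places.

p̂ = 333/383 = 0.86945.
Standard error of p̂: √(0.113505/383) = √0.000296359 = 0.017215.
The 98% critical value is z* = 2.326.
ME = 2.326·0.017215 = 0.0400.

ME = 0.0400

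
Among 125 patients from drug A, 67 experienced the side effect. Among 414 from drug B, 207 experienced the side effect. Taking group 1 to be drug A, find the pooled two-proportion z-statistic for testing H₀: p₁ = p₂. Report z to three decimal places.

z = 0.706

Sample proportions: p̂₁ = 67/125 = 0.53600 and p̂₂ = 207/414 = 0.50000.
Pooling: p̂ = 274/539 = 0.50835.
Pooled SE = √[0.2499303·0.01041546] ≈ 0.051021.
z = (p̂₁ − p̂₂)/SE = (0.53600 − 0.50000)/0.051021 = 0.03600/0.051021 = 0.706.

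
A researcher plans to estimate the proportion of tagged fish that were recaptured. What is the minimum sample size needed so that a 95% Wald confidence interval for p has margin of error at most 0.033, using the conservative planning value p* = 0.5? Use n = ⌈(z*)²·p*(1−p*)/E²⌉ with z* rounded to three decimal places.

The 95% critical value is z* = 1.960.
p*(1−p*) = 0.50·0.50 = 0.2500.
Required n before rounding: 3.841600 × 0.2500 / 0.033² = 881.910.
⌈881.910⌉ = 882.

n = 882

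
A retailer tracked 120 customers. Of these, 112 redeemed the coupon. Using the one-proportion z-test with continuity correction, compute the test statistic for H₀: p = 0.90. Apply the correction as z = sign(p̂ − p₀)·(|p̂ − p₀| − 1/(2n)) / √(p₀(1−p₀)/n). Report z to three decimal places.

Sample proportion p̂ = 112/120 = 0.93333. p̂ − p₀ = 0.033333.
Continuity correction 1/(2n) = 1/240 = 0.004167.
Corrected numerator: |0.033333| − 0.004167 = 0.029166.
Under H₀, SE = √(p₀(1−p₀)/n) = √(0.90·0.10/120) = √0.000750000 = 0.027386.
z = (+)0.029166/0.027386 = 1.065.

z = 1.065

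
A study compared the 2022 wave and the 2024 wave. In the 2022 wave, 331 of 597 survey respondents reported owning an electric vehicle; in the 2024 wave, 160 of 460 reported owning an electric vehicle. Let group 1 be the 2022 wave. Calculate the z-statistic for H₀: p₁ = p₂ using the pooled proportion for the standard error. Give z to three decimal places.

z = 6.677

p̂₁ = 331/597 = 0.55444, p̂₂ = 160/460 = 0.34783.
Pooling: p̂ = 491/1057 = 0.46452.
SE = √[p̂(1−p̂)(1/n₁+1/n₂)] = √[0.46452·0.53548·(1/597+1/460)] ≈ 0.030942.
z = (p̂₁ − p̂₂)/SE = (0.55444 − 0.34783)/0.030942 = 0.20661/0.030942 = 6.677.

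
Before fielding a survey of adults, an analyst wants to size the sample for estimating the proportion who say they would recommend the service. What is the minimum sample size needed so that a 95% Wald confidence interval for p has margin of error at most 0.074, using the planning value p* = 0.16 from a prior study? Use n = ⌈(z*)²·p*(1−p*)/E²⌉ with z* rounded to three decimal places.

For 95% confidence, z* = 1.960.
p*(1−p*) = 0.1344.
Required n before rounding: 3.841600 × 0.1344 / 0.074² = 94.286.
Rounding up, n = 95.

n = 95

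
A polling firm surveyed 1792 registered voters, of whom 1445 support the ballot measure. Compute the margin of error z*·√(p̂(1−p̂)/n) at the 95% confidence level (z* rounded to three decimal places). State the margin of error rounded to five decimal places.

With x = 1445 successes in n = 1792, p̂ = 0.80636.
Standard error of p̂: √(0.156143/1792) = √0.000087133 = 0.009335.
The 95% critical value is z* = 1.960.
Margin of error = z*·SE = 1.960 × 0.009335 = 0.01830.

ME = 0.01830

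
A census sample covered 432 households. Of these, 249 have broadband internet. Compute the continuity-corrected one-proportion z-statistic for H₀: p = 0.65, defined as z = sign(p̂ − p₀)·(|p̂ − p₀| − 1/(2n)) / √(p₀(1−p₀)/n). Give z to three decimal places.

z = -3.157

The sample proportion is 249/432 = 0.57639. p̂ − p₀ = -0.073611.
1/(2n) = 0.001157.
Corrected numerator: |-0.073611| − 0.001157 = 0.072454.
Under H₀, SE = √(p₀(1−p₀)/n) = √(0.65·0.35/432) = √0.000526620 = 0.022948.
z = (−)0.072454/0.022948 = -3.157.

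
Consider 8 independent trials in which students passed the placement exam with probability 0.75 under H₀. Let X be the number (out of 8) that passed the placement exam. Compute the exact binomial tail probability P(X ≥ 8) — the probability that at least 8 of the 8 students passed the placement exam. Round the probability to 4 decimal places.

P = 0.1001

X is binomial with n = 8 and p = 0.75.
P(X ≥ 8) = C(8,8)·0.75^8·0.25^0.
= 0.100113 = 0.1001.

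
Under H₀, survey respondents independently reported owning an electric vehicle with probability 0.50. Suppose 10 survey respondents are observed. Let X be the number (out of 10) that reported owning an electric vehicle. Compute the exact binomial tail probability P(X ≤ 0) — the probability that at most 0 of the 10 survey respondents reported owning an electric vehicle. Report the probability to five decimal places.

P = 0.00098

X is binomial with n = 10 and p = 0.50.
P(X ≤ 0) = C(10,0)·0.50^0·0.50^10.
= 0.000977 = 0.00098.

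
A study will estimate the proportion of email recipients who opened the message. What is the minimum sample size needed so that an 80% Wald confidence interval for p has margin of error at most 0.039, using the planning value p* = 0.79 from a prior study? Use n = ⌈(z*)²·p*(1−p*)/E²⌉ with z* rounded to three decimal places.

n = 180

For 80% confidence, z* = 1.282.
p*(1−p*) = 0.79·0.21 = 0.1659.
Required n before rounding: 1.643524 × 0.1659 / 0.039² = 179.264.
⌈179.264⌉ = 180.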